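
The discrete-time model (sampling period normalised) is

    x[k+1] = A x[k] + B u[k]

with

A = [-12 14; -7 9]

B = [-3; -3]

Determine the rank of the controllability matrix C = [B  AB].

AB = [[-6], [-6]]
Controllability matrix C = [B  AB] = [[-3, -6], [-3, -6]]
Every column of C is a scalar multiple of column 1 = [-3, -3] (multipliers 1, 2), so the columns span a one-dimensional space.
C ≠ 0, hence rank(C) = 1.
rank(C) = 1 < n = 2, so the pair (A, B) is not completely controllable.

1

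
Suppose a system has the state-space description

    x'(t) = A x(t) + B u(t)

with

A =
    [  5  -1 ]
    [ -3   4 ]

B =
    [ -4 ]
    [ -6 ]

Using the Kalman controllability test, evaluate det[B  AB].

-36

AB = [[-14], [-12]]
Controllability matrix C = [B  AB] = [[-4, -14], [-6, -12]]
det(C) = (-4)·(-12) - (-14)·(-6) = 48 - 84 = -36
Since det(C) ≠ 0, rank(C) = 2 and the system is completely controllable.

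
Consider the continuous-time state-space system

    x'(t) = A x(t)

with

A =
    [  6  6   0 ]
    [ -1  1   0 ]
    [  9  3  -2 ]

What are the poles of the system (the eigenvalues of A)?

-2, 3, 4

det(sI - A) = s^3 - (tr A)s^2 + (M11 + M22 + M33)s - det A, where Mii is the 2×2 principal minor of A obtained by deleting row i and column i.
tr A = 6 + 1 + (-2) = 5; M11 = 1·(-2) - 0·3 = -2 - 0 = -2; M22 = 6·(-2) - 0·9 = -12 - 0 = -12; M33 = 6·1 - 6·(-1) = 6 - (-6) = 12; sum of minors = -2.
det A = 6·(1·(-2) - 0·3) - 6·((-1)·(-2) - 0·9) + 0·((-1)·3 - 1·9) = 6·(-2) - 6·2 + 0·(-12) = -24.
So p(s) = det(sI - A) = s^3 - 5s^2 - 2s + 24.
Rational-root test: any integer root divides 24. Testing small divisors, s = -2 works: p(-2) = -8 + (-20) + 4 + 24 = 0, so (s + 2) is a factor.
Dividing, p(s) = (s + 2)(s^2 - 7s + 12).
Factor s^2 - 7s + 12: two numbers with sum 7 and product 12 are 4 and 3, so s^2 - 7s + 12 = (s - 4)(s - 3).
Hence p(s) = (s - 4) (s - 3) (s + 2), with roots -2, 3, 4.
At least one eigenvalue has non-negative real part, so the system is not asymptotically stable.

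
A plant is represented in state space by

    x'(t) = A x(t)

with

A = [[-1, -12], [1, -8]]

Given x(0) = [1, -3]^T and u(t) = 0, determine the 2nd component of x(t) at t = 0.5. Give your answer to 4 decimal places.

0.2862

det(sI - A) = s^2 - (tr A)s + det A, with tr A = (-1) + (-8) = -9 and det A = (-1)·(-8) - (-12)·1 = 8 - (-12) = 20.
So p(s) = det(sI - A) = s^2 + 9s + 20.
Factor s^2 + 9s + 20: two numbers with sum -9 and product 20 are -4 and -5, so s^2 + 9s + 20 = (s + 4)(s + 5).
Hence p(s) = (s + 4) (s + 5), with roots -5, -4.
The eigenvalues -5, -4 are distinct and real, so A is diagonalisable and x(t) = e^{At} x(0) = V diag(e^{λ_i t}) V^{-1} x(0), where the columns of V are the eigenvectors.
λ = -5: A - (-5)I = [[4, -12], [1, -3]]. Row 1 gives 4·v1 + (-12)·v2 = 0, so take v_1 = [3, 1]^T.
λ = -4: A - (-4)I = [[3, -12], [1, -4]]. Row 1 gives 3·v1 + (-12)·v2 = 0, so take v_2 = [-4, -1]^T.
V = [v_1 v_2] = [[3, -4], [1, -1]] has det V = 1, so V^{-1} = adj(V)/det V = [[-1, 4], [-1, 3]].
Modal coordinates z(0) = V^{-1} x(0): (-1)·1 + 4·(-3) = -13; (-1)·1 + 3·(-3) = -10; so z(0) = [-13, -10]^T.
x_2(t) = Σ_i (v_i)_2 · z_i(0) · e^{λ_i t} (row 2 of V times the modal terms).
x_2(0.5) = 1·(-13)·e^{-5·0.5} + (-1)·(-10)·e^{-4·0.5} = (-13)·0.082085 + 10·0.135335 = 0.2862.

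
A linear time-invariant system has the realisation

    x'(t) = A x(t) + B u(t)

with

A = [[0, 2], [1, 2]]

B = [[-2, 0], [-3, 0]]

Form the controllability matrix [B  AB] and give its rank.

2

AB = [[-6, 0], [-8, 0]]
Controllability matrix C = [B  AB] = [[-2, 0, -6, 0], [-3, 0, -8, 0]]
Take the 2×2 submatrix of C formed by columns 1, 3: [[-2, -6], [-3, -8]]. Its determinant is (-2)·(-8) - (-6)·(-3) = 16 - 18 = -2 ≠ 0.
So rank(C) ≥ 2; since C has 2 rows, rank(C) = 2.
rank(C) = 2 = n, so the pair (A, B) is completely controllable.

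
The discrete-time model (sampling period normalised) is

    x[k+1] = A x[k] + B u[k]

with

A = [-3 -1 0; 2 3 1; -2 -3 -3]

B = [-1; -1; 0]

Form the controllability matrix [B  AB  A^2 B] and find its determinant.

-47

AB = [[4], [-5], [5]]
A^2B = [[-7], [-2], [-8]]
Controllability matrix C = [B  AB  A^2B] = [[-1, 4, -7], [-1, -5, -2], [0, 5, -8]]
Expanding along the first row, det(C) = (-1)·((-5)·(-8) - (-2)·5) - 4·((-1)·(-8) - (-2)·0) + (-7)·((-1)·5 - (-5)·0) = (-1)·50 - 4·8 + (-7)·(-5) = -47
Since det(C) ≠ 0, rank(C) = 3 and the system is completely controllable.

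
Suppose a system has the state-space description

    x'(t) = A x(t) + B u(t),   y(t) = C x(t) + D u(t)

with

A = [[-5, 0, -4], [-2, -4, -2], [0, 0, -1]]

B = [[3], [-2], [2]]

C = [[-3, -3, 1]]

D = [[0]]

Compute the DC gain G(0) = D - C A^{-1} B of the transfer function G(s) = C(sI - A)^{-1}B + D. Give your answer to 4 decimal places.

8.0000

G(0) = C(-A)^{-1}B + D = -C A^{-1} B + D.
det A = -20, so A^{-1} = (1/-20)·adj(A) = [[-1/5, 0, 4/5], [1/10, -1/4, 1/10], [0, 0, -1]]
A^{-1} B = [1, 1, -2]^T
C A^{-1} B = -8
G(0) = D - C A^{-1} B = 0 - (-8) = 8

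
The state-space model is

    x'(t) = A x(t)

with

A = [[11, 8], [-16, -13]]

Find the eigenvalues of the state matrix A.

-5, 3

det(sI - A) = s^2 - (tr A)s + det A, with tr A = 11 + (-13) = -2 and det A = 11·(-13) - 8·(-16) = -143 - (-128) = -15.
So p(s) = det(sI - A) = s^2 + 2s - 15.
Factor s^2 + 2s - 15: two numbers with sum -2 and product -15 are 3 and -5, so s^2 + 2s - 15 = (s - 3)(s + 5).
Hence p(s) = (s - 3) (s + 5), with roots -5, 3.
At least one eigenvalue has non-negative real part, so the system is not asymptotically stable.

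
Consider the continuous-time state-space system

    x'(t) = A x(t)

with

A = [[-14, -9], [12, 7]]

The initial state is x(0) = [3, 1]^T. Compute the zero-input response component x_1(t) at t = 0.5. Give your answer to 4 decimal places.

-3.1833

det(sI - A) = s^2 - (tr A)s + det A, with tr A = (-14) + 7 = -7 and det A = (-14)·7 - (-9)·12 = -98 - (-108) = 10.
So p(s) = det(sI - A) = s^2 + 7s + 10.
Factor s^2 + 7s + 10: two numbers with sum -7 and product 10 are -2 and -5, so s^2 + 7s + 10 = (s + 2)(s + 5).
Hence p(s) = (s + 2) (s + 5), with roots -5, -2.
The eigenvalues -5, -2 are distinct and real, so A is diagonalisable and x(t) = e^{At} x(0) = V diag(e^{λ_i t}) V^{-1} x(0), where the columns of V are the eigenvectors.
λ = -5: A - (-5)I = [[-9, -9], [12, 12]]. Row 1 gives (-9)·v1 + (-9)·v2 = 0, so take v_1 = [1, -1]^T.
λ = -2: A - (-2)I = [[-12, -9], [12, 9]]. Row 1 gives (-12)·v1 + (-9)·v2 = 0, so take v_2 = [-3, 4]^T.
V = [v_1 v_2] = [[1, -3], [-1, 4]] has det V = 1, so V^{-1} = adj(V)/det V = [[4, 3], [1, 1]].
Modal coordinates z(0) = V^{-1} x(0): 4·3 + 3·1 = 15; 1·3 + 1·1 = 4; so z(0) = [15, 4]^T.
x_1(t) = Σ_i (v_i)_1 · z_i(0) · e^{λ_i t} (row 1 of V times the modal terms).
x_1(0.5) = 1·15·e^{-5·0.5} + (-3)·4·e^{-2·0.5} = 15·0.082085 + (-12)·0.367879 = -3.1833.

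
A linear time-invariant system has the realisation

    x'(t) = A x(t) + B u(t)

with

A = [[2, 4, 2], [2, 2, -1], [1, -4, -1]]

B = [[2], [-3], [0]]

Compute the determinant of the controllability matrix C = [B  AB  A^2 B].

1176

AB = [[-8], [-2], [14]]
A^2B = [[4], [-34], [-14]]
Controllability matrix C = [B  AB  A^2B] = [[2, -8, 4], [-3, -2, -34], [0, 14, -14]]
Expanding along the first row, det(C) = 2·((-2)·(-14) - (-34)·14) - (-8)·((-3)·(-14) - (-34)·0) + 4·((-3)·14 - (-2)·0) = 2·504 - (-8)·42 + 4·(-42) = 1176
Since det(C) ≠ 0, rank(C) = 3 and the system is completely controllable.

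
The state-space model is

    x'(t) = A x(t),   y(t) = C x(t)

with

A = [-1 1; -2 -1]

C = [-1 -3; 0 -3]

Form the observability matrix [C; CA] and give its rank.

2

CA = [[7, 2], [6, 3]]
Observability matrix O = [C; CA] = [[-1, -3], [0, -3], [7, 2], [6, 3]]
Take the 2×2 submatrix of O formed by rows 1, 2: [[-1, -3], [0, -3]]. Its determinant is (-1)·(-3) - (-3)·0 = 3 - 0 = 3 ≠ 0.
So rank(O) ≥ 2; since O has 2 columns, rank(O) = 2.
rank(O) = 2 = n, so the pair (A, C) is completely observable.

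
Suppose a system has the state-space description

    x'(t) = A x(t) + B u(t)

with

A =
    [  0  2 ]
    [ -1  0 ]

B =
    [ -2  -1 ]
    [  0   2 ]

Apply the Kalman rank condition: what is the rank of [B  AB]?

AB = [[0, 4], [2, 1]]
Controllability matrix C = [B  AB] = [[-2, -1, 0, 4], [0, 2, 2, 1]]
Take the 2×2 submatrix of C formed by columns 1, 2: [[-2, -1], [0, 2]]. Its determinant is (-2)·2 - (-1)·0 = -4 - 0 = -4 ≠ 0.
So rank(C) ≥ 2; since C has 2 rows, rank(C) = 2.
rank(C) = 2 = n, so the pair (A, B) is completely controllable.

2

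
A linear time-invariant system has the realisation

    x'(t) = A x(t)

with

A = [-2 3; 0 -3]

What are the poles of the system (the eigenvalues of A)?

det(sI - A) = s^2 - (tr A)s + det A, with tr A = (-2) + (-3) = -5 and det A = (-2)·(-3) - 3·0 = 6 - 0 = 6.
So p(s) = det(sI - A) = s^2 + 5s + 6.
Factor s^2 + 5s + 6: two numbers with sum -5 and product 6 are -2 and -3, so s^2 + 5s + 6 = (s + 2)(s + 3).
Hence p(s) = (s + 2) (s + 3), with roots -3, -2.
All eigenvalues have negative real part, so the system is asymptotically stable.

-3, -2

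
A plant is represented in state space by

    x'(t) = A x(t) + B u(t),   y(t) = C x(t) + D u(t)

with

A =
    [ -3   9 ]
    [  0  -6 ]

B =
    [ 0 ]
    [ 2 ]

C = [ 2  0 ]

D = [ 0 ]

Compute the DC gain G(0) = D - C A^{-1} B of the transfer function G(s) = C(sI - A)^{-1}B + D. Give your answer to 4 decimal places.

2.0000

G(0) = C(-A)^{-1}B + D = -C A^{-1} B + D.
det A = 18, so A^{-1} = (1/18)·adj(A) = [[-1/3, -1/2], [0, -1/6]]
A^{-1} B = [-1, -1/3]^T
C A^{-1} B = -2
G(0) = D - C A^{-1} B = 0 - (-2) = 2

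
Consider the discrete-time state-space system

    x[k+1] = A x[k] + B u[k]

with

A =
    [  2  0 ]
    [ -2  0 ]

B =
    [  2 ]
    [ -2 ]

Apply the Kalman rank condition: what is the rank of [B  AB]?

AB = [[4], [-4]]
Controllability matrix C = [B  AB] = [[2, 4], [-2, -4]]
Every column of C is a scalar multiple of column 1 = [2, -2] (multipliers 1, 2), so the columns span a one-dimensional space.
C ≠ 0, hence rank(C) = 1.
rank(C) = 1 < n = 2, so the pair (A, B) is not completely controllable.

1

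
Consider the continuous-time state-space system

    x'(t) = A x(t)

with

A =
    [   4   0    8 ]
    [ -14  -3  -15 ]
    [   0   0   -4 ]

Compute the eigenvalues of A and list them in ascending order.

det(sI - A) = s^3 - (tr A)s^2 + (M11 + M22 + M33)s - det A, where Mii is the 2×2 principal minor of A obtained by deleting row i and column i.
tr A = 4 + (-3) + (-4) = -3; M11 = (-3)·(-4) - (-15)·0 = 12 - 0 = 12; M22 = 4·(-4) - 8·0 = -16 - 0 = -16; M33 = 4·(-3) - 0·(-14) = -12 - 0 = -12; sum of minors = -16.
det A = 4·((-3)·(-4) - (-15)·0) - 0·((-14)·(-4) - (-15)·0) + 8·((-14)·0 - (-3)·0) = 4·12 - 0·56 + 8·0 = 48.
So p(s) = det(sI - A) = s^3 + 3s^2 - 16s - 48.
Rational-root test: any integer root divides -48. Testing small divisors, s = -3 works: p(-3) = -27 + 27 + 48 + (-48) = 0, so (s + 3) is a factor.
Dividing, p(s) = (s + 3)(s^2 - 16).
Factor s^2 - 16: two numbers with sum 0 and product -16 are 4 and -4, so s^2 - 16 = (s - 4)(s + 4).
Hence p(s) = (s - 4) (s + 3) (s + 4), with roots -4, -3, 4.
At least one eigenvalue has non-negative real part, so the system is not asymptotically stable.

-4, -3, 4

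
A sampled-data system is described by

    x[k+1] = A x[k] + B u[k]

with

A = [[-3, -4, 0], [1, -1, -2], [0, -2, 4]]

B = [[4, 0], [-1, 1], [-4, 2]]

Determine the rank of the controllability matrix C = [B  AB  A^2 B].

3

AB = [[-8, -4], [13, -5], [-14, 6]]
A^2B = [[-28, 32], [7, -11], [-82, 34]]
Controllability matrix C = [B  AB  A^2B] = [[4, 0, -8, -4, -28, 32], [-1, 1, 13, -5, 7, -11], [-4, 2, -14, 6, -82, 34]]
Take the 3×3 submatrix of C formed by columns 1, 2, 3: [[4, 0, -8], [-1, 1, 13], [-4, 2, -14]]. Its determinant is 4·(1·(-14) - 13·2) - 0·((-1)·(-14) - 13·(-4)) + (-8)·((-1)·2 - 1·(-4)) = 4·(-40) - 0·66 + (-8)·2 = -176 ≠ 0.
So rank(C) ≥ 3; since C has 3 rows, rank(C) = 3.
rank(C) = 3 = n, so the pair (A, B) is completely controllable.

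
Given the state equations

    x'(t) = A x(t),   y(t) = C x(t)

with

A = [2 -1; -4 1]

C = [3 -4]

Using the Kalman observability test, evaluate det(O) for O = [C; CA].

CA = [[22, -7]]
Observability matrix O = [C; CA] = [[3, -4], [22, -7]]
det(O) = 3·(-7) - (-4)·22 = -21 - (-88) = 67
Since det(O) ≠ 0, rank(O) = 2 and the system is completely observable.

67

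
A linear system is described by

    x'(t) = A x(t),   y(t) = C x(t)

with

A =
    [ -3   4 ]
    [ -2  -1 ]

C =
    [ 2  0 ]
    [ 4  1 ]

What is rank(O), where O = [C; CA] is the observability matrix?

CA = [[-6, 8], [-14, 15]]
Observability matrix O = [C; CA] = [[2, 0], [4, 1], [-6, 8], [-14, 15]]
Take the 2×2 submatrix of O formed by rows 1, 2: [[2, 0], [4, 1]]. Its determinant is 2·1 - 0·4 = 2 - 0 = 2 ≠ 0.
So rank(O) ≥ 2; since O has 2 columns, rank(O) = 2.
rank(O) = 2 = n, so the pair (A, C) is completely observable.

2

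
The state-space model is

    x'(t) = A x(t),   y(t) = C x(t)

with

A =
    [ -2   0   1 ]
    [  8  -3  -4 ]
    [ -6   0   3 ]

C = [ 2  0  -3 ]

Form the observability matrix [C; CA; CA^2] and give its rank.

CA = [[14, 0, -7]]
CA^2 = [[14, 0, -7]]
Observability matrix O = [C; CA; CA^2] = [[2, 0, -3], [14, 0, -7], [14, 0, -7]]
Column 2 of O is identically zero, so rank(O) ≤ 2.
The 2×2 minor from rows 1, 2, columns 1, 3 is 2·(-7) - (-3)·14 = -14 - (-42) = 28 ≠ 0, so rank(O) = 2.
rank(O) = 2 < n = 3, so the pair (A, C) is not completely observable.

2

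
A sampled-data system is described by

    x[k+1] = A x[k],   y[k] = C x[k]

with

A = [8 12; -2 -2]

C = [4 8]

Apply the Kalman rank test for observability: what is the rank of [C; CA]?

CA = [[16, 32]]
Observability matrix O = [C; CA] = [[4, 8], [16, 32]]
Every row of O is a scalar multiple of row 1 = [4, 8] (multipliers 1, 4), so the rows span a one-dimensional space.
O ≠ 0, hence rank(O) = 1.
rank(O) = 1 < n = 2, so the pair (A, C) is not completely observable.

1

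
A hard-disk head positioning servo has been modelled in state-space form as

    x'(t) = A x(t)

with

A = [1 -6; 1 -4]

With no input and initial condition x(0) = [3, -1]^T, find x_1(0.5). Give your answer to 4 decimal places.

det(sI - A) = s^2 - (tr A)s + det A, with tr A = 1 + (-4) = -3 and det A = 1·(-4) - (-6)·1 = -4 - (-6) = 2.
So p(s) = det(sI - A) = s^2 + 3s + 2.
Factor s^2 + 3s + 2: two numbers with sum -3 and product 2 are -1 and -2, so s^2 + 3s + 2 = (s + 1)(s + 2).
Hence p(s) = (s + 1) (s + 2), with roots -2, -1.
The eigenvalues -2, -1 are distinct and real, so A is diagonalisable and x(t) = e^{At} x(0) = V diag(e^{λ_i t}) V^{-1} x(0), where the columns of V are the eigenvectors.
λ = -2: A - (-2)I = [[3, -6], [1, -2]]. Row 1 gives 3·v1 + (-6)·v2 = 0, so take v_1 = [2, 1]^T.
λ = -1: A - (-1)I = [[2, -6], [1, -3]]. Row 1 gives 2·v1 + (-6)·v2 = 0, so take v_2 = [3, 1]^T.
V = [v_1 v_2] = [[2, 3], [1, 1]] has det V = -1, so V^{-1} = adj(V)/det V = [[-1, 3], [1, -2]].
Modal coordinates z(0) = V^{-1} x(0): (-1)·3 + 3·(-1) = -6; 1·3 + (-2)·(-1) = 5; so z(0) = [-6, 5]^T.
x_1(t) = Σ_i (v_i)_1 · z_i(0) · e^{λ_i t} (row 1 of V times the modal terms).
x_1(0.5) = 2·(-6)·e^{-2·0.5} + 3·5·e^{-1·0.5} = (-12)·0.367879 + 15·0.606531 = 4.6834.

4.6834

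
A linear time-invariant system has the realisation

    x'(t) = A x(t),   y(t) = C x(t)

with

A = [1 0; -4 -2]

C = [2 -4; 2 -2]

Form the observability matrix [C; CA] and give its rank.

2

CA = [[18, 8], [10, 4]]
Observability matrix O = [C; CA] = [[2, -4], [2, -2], [18, 8], [10, 4]]
Take the 2×2 submatrix of O formed by rows 1, 2: [[2, -4], [2, -2]]. Its determinant is 2·(-2) - (-4)·2 = -4 - (-8) = 4 ≠ 0.
So rank(O) ≥ 2; since O has 2 columns, rank(O) = 2.
rank(O) = 2 = n, so the pair (A, C) is completely observable.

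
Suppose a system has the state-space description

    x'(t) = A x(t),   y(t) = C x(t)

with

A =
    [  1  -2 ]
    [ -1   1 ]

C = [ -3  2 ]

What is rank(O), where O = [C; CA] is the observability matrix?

2

CA = [[-5, 8]]
Observability matrix O = [C; CA] = [[-3, 2], [-5, 8]]
det(O) = (-3)·8 - 2·(-5) = -24 - (-10) = -14 ≠ 0, so rank(O) = 2.
rank(O) = 2 = n, so the pair (A, C) is completely observable.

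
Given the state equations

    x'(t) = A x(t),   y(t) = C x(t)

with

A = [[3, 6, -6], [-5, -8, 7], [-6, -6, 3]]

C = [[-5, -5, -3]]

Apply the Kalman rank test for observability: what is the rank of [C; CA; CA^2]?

2

CA = [[28, 28, -14]]
CA^2 = [[28, 28, -14]]
Observability matrix O = [C; CA; CA^2] = [[-5, -5, -3], [28, 28, -14], [28, 28, -14]]
The columns c1, c2, c3 of O are linearly dependent: -c1 + c2 = 0 (check each entry), so rank(O) ≤ 2.
The 2×2 minor from rows 1, 2, columns 1, 3 is (-5)·(-14) - (-3)·28 = 70 - (-84) = 154 ≠ 0, so rank(O) = 2.
rank(O) = 2 < n = 3, so the pair (A, C) is not completely observable.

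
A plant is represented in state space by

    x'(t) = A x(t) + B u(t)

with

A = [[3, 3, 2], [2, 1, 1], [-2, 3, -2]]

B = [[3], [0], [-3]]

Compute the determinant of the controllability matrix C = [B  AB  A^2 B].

108

AB = [[3], [3], [0]]
A^2B = [[18], [9], [3]]
Controllability matrix C = [B  AB  A^2B] = [[3, 3, 18], [0, 3, 9], [-3, 0, 3]]
Expanding along the first row, det(C) = 3·(3·3 - 9·0) - 3·(0·3 - 9·(-3)) + 18·(0·0 - 3·(-3)) = 3·9 - 3·27 + 18·9 = 108
Since det(C) ≠ 0, rank(C) = 3 and the system is completely controllable.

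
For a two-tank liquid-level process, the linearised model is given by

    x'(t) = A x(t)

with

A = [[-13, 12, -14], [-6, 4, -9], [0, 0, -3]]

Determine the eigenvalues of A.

-5, -4, -3

det(sI - A) = s^3 - (tr A)s^2 + (M11 + M22 + M33)s - det A, where Mii is the 2×2 principal minor of A obtained by deleting row i and column i.
tr A = (-13) + 4 + (-3) = -12; M11 = 4·(-3) - (-9)·0 = -12 - 0 = -12; M22 = (-13)·(-3) - (-14)·0 = 39 - 0 = 39; M33 = (-13)·4 - 12·(-6) = -52 - (-72) = 20; sum of minors = 47.
det A = (-13)·(4·(-3) - (-9)·0) - 12·((-6)·(-3) - (-9)·0) + (-14)·((-6)·0 - 4·0) = (-13)·(-12) - 12·18 + (-14)·0 = -60.
So p(s) = det(sI - A) = s^3 + 12s^2 + 47s + 60.
Rational-root test: any integer root divides 60. Testing small divisors, s = -3 works: p(-3) = -27 + 108 + (-141) + 60 = 0, so (s + 3) is a factor.
Dividing, p(s) = (s + 3)(s^2 + 9s + 20).
Factor s^2 + 9s + 20: two numbers with sum -9 and product 20 are -4 and -5, so s^2 + 9s + 20 = (s + 4)(s + 5).
Hence p(s) = (s + 3) (s + 4) (s + 5), with roots -5, -4, -3.
All eigenvalues have negative real part, so the system is asymptotically stable.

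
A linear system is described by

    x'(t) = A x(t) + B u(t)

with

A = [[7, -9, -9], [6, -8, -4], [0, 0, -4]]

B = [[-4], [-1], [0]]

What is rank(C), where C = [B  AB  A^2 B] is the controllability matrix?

2

AB = [[-19], [-16], [0]]
A^2B = [[11], [14], [0]]
Controllability matrix C = [B  AB  A^2B] = [[-4, -19, 11], [-1, -16, 14], [0, 0, 0]]
Row 3 of C is identically zero, so rank(C) ≤ 2.
The 2×2 minor from rows 1, 2, columns 1, 2 is (-4)·(-16) - (-19)·(-1) = 64 - 19 = 45 ≠ 0, so rank(C) = 2.
rank(C) = 2 < n = 3, so the pair (A, B) is not completely controllable.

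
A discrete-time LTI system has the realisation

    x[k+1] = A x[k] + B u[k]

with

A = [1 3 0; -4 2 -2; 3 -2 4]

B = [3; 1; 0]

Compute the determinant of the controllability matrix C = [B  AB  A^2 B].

-1326

AB = [[6], [-10], [7]]
A^2B = [[-24], [-58], [66]]
Controllability matrix C = [B  AB  A^2B] = [[3, 6, -24], [1, -10, -58], [0, 7, 66]]
Expanding along the first row, det(C) = 3·((-10)·66 - (-58)·7) - 6·(1·66 - (-58)·0) + (-24)·(1·7 - (-10)·0) = 3·(-254) - 6·66 + (-24)·7 = -1326
Since det(C) ≠ 0, rank(C) = 3 and the system is completely controllable.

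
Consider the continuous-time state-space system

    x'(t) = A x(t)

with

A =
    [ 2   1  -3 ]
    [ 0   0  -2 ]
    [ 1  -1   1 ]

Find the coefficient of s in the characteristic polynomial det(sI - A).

Expand det(sI - A) for the 3×3 matrix.
p(s) = s^3 - 3s^2 + 3s + 6.
(Check: constant term = det(-A) = (-1)^3 det A = 6; coefficient of s^2 = -tr A = -3.)
The coefficient of s is 3.

3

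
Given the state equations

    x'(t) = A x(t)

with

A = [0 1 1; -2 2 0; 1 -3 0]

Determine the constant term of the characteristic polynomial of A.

Expand det(sI - A) for the 3×3 matrix.
p(s) = s^3 - 2s^2 + s - 4.
(Check: constant term = det(-A) = (-1)^3 det A = -4; coefficient of s^2 = -tr A = -2.)
The constant term is -4.

-4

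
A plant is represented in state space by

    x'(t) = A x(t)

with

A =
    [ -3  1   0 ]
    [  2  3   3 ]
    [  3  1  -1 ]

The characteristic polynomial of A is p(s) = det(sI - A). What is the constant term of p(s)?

-29

Expand det(sI - A) for the 3×3 matrix.
p(s) = s^3 + s^2 - 14s - 29.
(Check: constant term = det(-A) = (-1)^3 det A = -29; coefficient of s^2 = -tr A = 1.)
The constant term is -29.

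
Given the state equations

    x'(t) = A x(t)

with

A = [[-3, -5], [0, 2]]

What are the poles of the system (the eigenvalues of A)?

-3, 2

det(sI - A) = s^2 - (tr A)s + det A, with tr A = (-3) + 2 = -1 and det A = (-3)·2 - (-5)·0 = -6 - 0 = -6.
So p(s) = det(sI - A) = s^2 + s - 6.
Factor s^2 + s - 6: two numbers with sum -1 and product -6 are 2 and -3, so s^2 + s - 6 = (s - 2)(s + 3).
Hence p(s) = (s - 2) (s + 3), with roots -3, 2.
At least one eigenvalue has non-negative real part, so the system is not asymptotically stable.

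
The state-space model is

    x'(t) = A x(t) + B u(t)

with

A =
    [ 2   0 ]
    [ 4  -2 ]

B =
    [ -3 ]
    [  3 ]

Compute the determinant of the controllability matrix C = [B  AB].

AB = [[-6], [-18]]
Controllability matrix C = [B  AB] = [[-3, -6], [3, -18]]
det(C) = (-3)·(-18) - (-6)·3 = 54 - (-18) = 72
Since det(C) ≠ 0, rank(C) = 2 and the system is completely controllable.

72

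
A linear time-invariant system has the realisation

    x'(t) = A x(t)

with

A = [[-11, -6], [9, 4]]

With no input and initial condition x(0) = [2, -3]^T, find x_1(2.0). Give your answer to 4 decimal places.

0.0366

det(sI - A) = s^2 - (tr A)s + det A, with tr A = (-11) + 4 = -7 and det A = (-11)·4 - (-6)·9 = -44 - (-54) = 10.
So p(s) = det(sI - A) = s^2 + 7s + 10.
Factor s^2 + 7s + 10: two numbers with sum -7 and product 10 are -2 and -5, so s^2 + 7s + 10 = (s + 2)(s + 5).
Hence p(s) = (s + 2) (s + 5), with roots -5, -2.
The eigenvalues -5, -2 are distinct and real, so A is diagonalisable and x(t) = e^{At} x(0) = V diag(e^{λ_i t}) V^{-1} x(0), where the columns of V are the eigenvectors.
λ = -5: A - (-5)I = [[-6, -6], [9, 9]]. Row 1 gives (-6)·v1 + (-6)·v2 = 0, so take v_1 = [1, -1]^T.
λ = -2: A - (-2)I = [[-9, -6], [9, 6]]. Row 1 gives (-9)·v1 + (-6)·v2 = 0, so take v_2 = [-2, 3]^T.
V = [v_1 v_2] = [[1, -2], [-1, 3]] has det V = 1, so V^{-1} = adj(V)/det V = [[3, 2], [1, 1]].
Modal coordinates z(0) = V^{-1} x(0): 3·2 + 2·(-3) = 0; 1·2 + 1·(-3) = -1; so z(0) = [0, -1]^T.
x_1(t) = Σ_i (v_i)_1 · z_i(0) · e^{λ_i t} (row 1 of V times the modal terms).
x_1(2.0) = 1·0·e^{-5·2.0} + (-2)·(-1)·e^{-2·2.0} = 0·0.000045 + 2·0.018316 = 0.0366.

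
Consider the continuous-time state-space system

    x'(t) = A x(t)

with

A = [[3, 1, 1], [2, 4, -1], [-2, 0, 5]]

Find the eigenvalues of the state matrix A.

det(sI - A) = s^3 - (tr A)s^2 + (M11 + M22 + M33)s - det A, where Mii is the 2×2 principal minor of A obtained by deleting row i and column i.
tr A = 3 + 4 + 5 = 12; M11 = 4·5 - (-1)·0 = 20 - 0 = 20; M22 = 3·5 - 1·(-2) = 15 - (-2) = 17; M33 = 3·4 - 1·2 = 12 - 2 = 10; sum of minors = 47.
det A = 3·(4·5 - (-1)·0) - 1·(2·5 - (-1)·(-2)) + 1·(2·0 - 4·(-2)) = 3·20 - 1·8 + 1·8 = 60.
So p(s) = det(sI - A) = s^3 - 12s^2 + 47s - 60.
Rational-root test: any integer root divides -60. Testing small divisors, s = 3 works: p(3) = 27 + (-108) + 141 + (-60) = 0, so (s - 3) is a factor.
Dividing, p(s) = (s - 3)(s^2 - 9s + 20).
Factor s^2 - 9s + 20: two numbers with sum 9 and product 20 are 5 and 4, so s^2 - 9s + 20 = (s - 5)(s - 4).
Hence p(s) = (s - 5) (s - 4) (s - 3), with roots 3, 4, 5.
At least one eigenvalue has non-negative real part, so the system is not asymptotically stable.

3, 4, 5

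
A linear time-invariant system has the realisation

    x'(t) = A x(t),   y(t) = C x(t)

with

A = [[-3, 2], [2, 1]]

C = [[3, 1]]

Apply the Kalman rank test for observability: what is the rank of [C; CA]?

CA = [[-7, 7]]
Observability matrix O = [C; CA] = [[3, 1], [-7, 7]]
det(O) = 3·7 - 1·(-7) = 21 - (-7) = 28 ≠ 0, so rank(O) = 2.
rank(O) = 2 = n, so the pair (A, C) is completely observable.

2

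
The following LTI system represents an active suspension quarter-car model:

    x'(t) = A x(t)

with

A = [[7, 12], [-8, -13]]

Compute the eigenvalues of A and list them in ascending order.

-5, -1

det(sI - A) = s^2 - (tr A)s + det A, with tr A = 7 + (-13) = -6 and det A = 7·(-13) - 12·(-8) = -91 - (-96) = 5.
So p(s) = det(sI - A) = s^2 + 6s + 5.
Factor s^2 + 6s + 5: two numbers with sum -6 and product 5 are -1 and -5, so s^2 + 6s + 5 = (s + 1)(s + 5).
Hence p(s) = (s + 1) (s + 5), with roots -5, -1.
All eigenvalues have negative real part, so the system is asymptotically stable.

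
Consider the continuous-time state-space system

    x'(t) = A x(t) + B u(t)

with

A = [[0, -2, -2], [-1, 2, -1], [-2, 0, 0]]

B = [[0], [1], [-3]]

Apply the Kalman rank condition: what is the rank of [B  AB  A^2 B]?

AB = [[4], [5], [0]]
A^2B = [[-10], [6], [-8]]
Controllability matrix C = [B  AB  A^2B] = [[0, 4, -10], [1, 5, 6], [-3, 0, -8]]
det(C) = 0·(5·(-8) - 6·0) - 4·(1·(-8) - 6·(-3)) + (-10)·(1·0 - 5·(-3)) = 0·(-40) - 4·10 + (-10)·15 = -190 ≠ 0, so rank(C) = 3.
rank(C) = 3 = n, so the pair (A, B) is completely controllable.

3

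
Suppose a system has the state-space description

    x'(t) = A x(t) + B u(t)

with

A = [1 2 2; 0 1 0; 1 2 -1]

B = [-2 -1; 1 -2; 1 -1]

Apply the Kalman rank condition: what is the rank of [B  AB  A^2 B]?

3

AB = [[2, -7], [1, -2], [-1, -4]]
A^2B = [[2, -19], [1, -2], [5, -7]]
Controllability matrix C = [B  AB  A^2B] = [[-2, -1, 2, -7, 2, -19], [1, -2, 1, -2, 1, -2], [1, -1, -1, -4, 5, -7]]
Take the 3×3 submatrix of C formed by columns 1, 2, 3: [[-2, -1, 2], [1, -2, 1], [1, -1, -1]]. Its determinant is (-2)·((-2)·(-1) - 1·(-1)) - (-1)·(1·(-1) - 1·1) + 2·(1·(-1) - (-2)·1) = (-2)·3 - (-1)·(-2) + 2·1 = -6 ≠ 0.
So rank(C) ≥ 3; since C has 3 rows, rank(C) = 3.
rank(C) = 3 = n, so the pair (A, B) is completely controllable.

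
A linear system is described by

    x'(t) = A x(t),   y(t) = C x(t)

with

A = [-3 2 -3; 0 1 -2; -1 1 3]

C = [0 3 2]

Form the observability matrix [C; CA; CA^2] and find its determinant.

-88

CA = [[-2, 5, 0]]
CA^2 = [[6, 1, -4]]
Observability matrix O = [C; CA; CA^2] = [[0, 3, 2], [-2, 5, 0], [6, 1, -4]]
Expanding along the first row, det(O) = 0·(5·(-4) - 0·1) - 3·((-2)·(-4) - 0·6) + 2·((-2)·1 - 5·6) = 0·(-20) - 3·8 + 2·(-32) = -88
Since det(O) ≠ 0, rank(O) = 3 and the system is completely observable.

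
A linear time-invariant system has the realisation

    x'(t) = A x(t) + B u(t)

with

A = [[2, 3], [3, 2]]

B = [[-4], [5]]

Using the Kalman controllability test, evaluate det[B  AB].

AB = [[7], [-2]]
Controllability matrix C = [B  AB] = [[-4, 7], [5, -2]]
det(C) = (-4)·(-2) - 7·5 = 8 - 35 = -27
Since det(C) ≠ 0, rank(C) = 2 and the system is completely controllable.

-27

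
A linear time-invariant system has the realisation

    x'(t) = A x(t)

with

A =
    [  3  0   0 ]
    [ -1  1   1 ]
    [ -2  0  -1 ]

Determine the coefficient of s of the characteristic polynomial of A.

Expand det(sI - A) for the 3×3 matrix.
p(s) = s^3 - 3s^2 - s + 3.
(Check: constant term = det(-A) = (-1)^3 det A = 3; coefficient of s^2 = -tr A = -3.)
The coefficient of s is -1.

-1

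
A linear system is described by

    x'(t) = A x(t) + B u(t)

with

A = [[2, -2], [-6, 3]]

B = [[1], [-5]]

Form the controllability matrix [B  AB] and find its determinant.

39

AB = [[12], [-21]]
Controllability matrix C = [B  AB] = [[1, 12], [-5, -21]]
det(C) = 1·(-21) - 12·(-5) = -21 - (-60) = 39
Since det(C) ≠ 0, rank(C) = 2 and the system is completely controllable.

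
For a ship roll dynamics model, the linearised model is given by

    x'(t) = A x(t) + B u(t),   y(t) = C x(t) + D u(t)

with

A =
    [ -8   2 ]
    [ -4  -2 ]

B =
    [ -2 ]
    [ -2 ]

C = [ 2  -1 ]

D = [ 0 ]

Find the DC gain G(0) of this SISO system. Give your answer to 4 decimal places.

G(0) = C(-A)^{-1}B + D = -C A^{-1} B + D.
det A = 24, so A^{-1} = (1/24)·adj(A) = [[-1/12, -1/12], [1/6, -1/3]]
A^{-1} B = [1/3, 1/3]^T
C A^{-1} B = 1/3
G(0) = D - C A^{-1} B = 0 - (1/3) = -1/3 ≈ -0.3333

-0.3333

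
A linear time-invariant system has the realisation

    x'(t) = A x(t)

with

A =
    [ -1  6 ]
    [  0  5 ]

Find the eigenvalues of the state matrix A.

det(sI - A) = s^2 - (tr A)s + det A, with tr A = (-1) + 5 = 4 and det A = (-1)·5 - 6·0 = -5 - 0 = -5.
So p(s) = det(sI - A) = s^2 - 4s - 5.
Factor s^2 - 4s - 5: two numbers with sum 4 and product -5 are 5 and -1, so s^2 - 4s - 5 = (s - 5)(s + 1).
Hence p(s) = (s - 5) (s + 1), with roots -1, 5.
At least one eigenvalue has non-negative real part, so the system is not asymptotically stable.

-1, 5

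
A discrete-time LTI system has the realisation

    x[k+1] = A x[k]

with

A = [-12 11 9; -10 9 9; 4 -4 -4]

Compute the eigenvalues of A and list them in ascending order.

det(zI - A) = z^3 - (tr A)z^2 + (M11 + M22 + M33)z - det A, where Mii is the 2×2 principal minor of A obtained by deleting row i and column i.
tr A = (-12) + 9 + (-4) = -7; M11 = 9·(-4) - 9·(-4) = -36 - (-36) = 0; M22 = (-12)·(-4) - 9·4 = 48 - 36 = 12; M33 = (-12)·9 - 11·(-10) = -108 - (-110) = 2; sum of minors = 14.
det A = (-12)·(9·(-4) - 9·(-4)) - 11·((-10)·(-4) - 9·4) + 9·((-10)·(-4) - 9·4) = (-12)·0 - 11·4 + 9·4 = -8.
So p(z) = det(zI - A) = z^3 + 7z^2 + 14z + 8.
Rational-root test: any integer root divides 8. Testing small divisors, z = -1 works: p(-1) = -1 + 7 + (-14) + 8 = 0, so (z + 1) is a factor.
Dividing, p(z) = (z + 1)(z^2 + 6z + 8).
Factor z^2 + 6z + 8: two numbers with sum -6 and product 8 are -2 and -4, so z^2 + 6z + 8 = (z + 2)(z + 4).
Hence p(z) = (z + 1) (z + 2) (z + 4), with roots -4, -2, -1.

-4, -2, -1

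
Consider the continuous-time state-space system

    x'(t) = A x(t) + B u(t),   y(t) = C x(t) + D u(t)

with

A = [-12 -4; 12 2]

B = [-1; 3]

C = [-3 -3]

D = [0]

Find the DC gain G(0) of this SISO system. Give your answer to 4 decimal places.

G(0) = C(-A)^{-1}B + D = -C A^{-1} B + D.
det A = 24, so A^{-1} = (1/24)·adj(A) = [[1/12, 1/6], [-1/2, -1/2]]
A^{-1} B = [5/12, -1]^T
C A^{-1} B = 7/4
G(0) = D - C A^{-1} B = 0 - (7/4) = -7/4 ≈ -1.7500

-1.7500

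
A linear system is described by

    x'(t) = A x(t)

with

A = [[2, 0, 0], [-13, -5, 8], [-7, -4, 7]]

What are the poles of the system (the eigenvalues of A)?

det(sI - A) = s^3 - (tr A)s^2 + (M11 + M22 + M33)s - det A, where Mii is the 2×2 principal minor of A obtained by deleting row i and column i.
tr A = 2 + (-5) + 7 = 4; M11 = (-5)·7 - 8·(-4) = -35 - (-32) = -3; M22 = 2·7 - 0·(-7) = 14 - 0 = 14; M33 = 2·(-5) - 0·(-13) = -10 - 0 = -10; sum of minors = 1.
det A = 2·((-5)·7 - 8·(-4)) - 0·((-13)·7 - 8·(-7)) + 0·((-13)·(-4) - (-5)·(-7)) = 2·(-3) - 0·(-35) + 0·17 = -6.
So p(s) = det(sI - A) = s^3 - 4s^2 + s + 6.
Rational-root test: any integer root divides 6. Testing small divisors, s = -1 works: p(-1) = -1 + (-4) + (-1) + 6 = 0, so (s + 1) is a factor.
Dividing, p(s) = (s + 1)(s^2 - 5s + 6).
Factor s^2 - 5s + 6: two numbers with sum 5 and product 6 are 3 and 2, so s^2 - 5s + 6 = (s - 3)(s - 2).
Hence p(s) = (s - 3) (s - 2) (s + 1), with roots -1, 2, 3.
At least one eigenvalue has non-negative real part, so the system is not asymptotically stable.

-1, 2, 3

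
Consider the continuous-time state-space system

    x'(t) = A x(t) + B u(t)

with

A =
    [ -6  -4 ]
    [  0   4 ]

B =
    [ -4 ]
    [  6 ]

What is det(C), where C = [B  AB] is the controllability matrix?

AB = [[0], [24]]
Controllability matrix C = [B  AB] = [[-4, 0], [6, 24]]
det(C) = (-4)·24 - 0·6 = -96 - 0 = -96
Since det(C) ≠ 0, rank(C) = 2 and the system is completely controllable.

-96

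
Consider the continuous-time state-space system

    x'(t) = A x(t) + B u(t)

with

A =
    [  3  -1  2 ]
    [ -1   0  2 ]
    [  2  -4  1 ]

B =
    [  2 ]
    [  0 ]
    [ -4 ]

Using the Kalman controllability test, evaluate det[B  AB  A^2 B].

AB = [[-2], [-10], [0]]
A^2B = [[4], [2], [36]]
Controllability matrix C = [B  AB  A^2B] = [[2, -2, 4], [0, -10, 2], [-4, 0, 36]]
Expanding along the first row, det(C) = 2·((-10)·36 - 2·0) - (-2)·(0·36 - 2·(-4)) + 4·(0·0 - (-10)·(-4)) = 2·(-360) - (-2)·8 + 4·(-40) = -864
Since det(C) ≠ 0, rank(C) = 3 and the system is completely controllable.

-864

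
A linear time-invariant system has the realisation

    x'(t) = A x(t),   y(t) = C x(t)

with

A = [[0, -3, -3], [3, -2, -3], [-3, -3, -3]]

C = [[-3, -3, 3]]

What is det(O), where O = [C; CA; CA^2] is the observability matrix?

CA = [[-18, 6, 9]]
CA^2 = [[-9, 15, 9]]
Observability matrix O = [C; CA; CA^2] = [[-3, -3, 3], [-18, 6, 9], [-9, 15, 9]]
Expanding along the first row, det(O) = (-3)·(6·9 - 9·15) - (-3)·((-18)·9 - 9·(-9)) + 3·((-18)·15 - 6·(-9)) = (-3)·(-81) - (-3)·(-81) + 3·(-216) = -648
Since det(O) ≠ 0, rank(O) = 3 and the system is completely observable.

-648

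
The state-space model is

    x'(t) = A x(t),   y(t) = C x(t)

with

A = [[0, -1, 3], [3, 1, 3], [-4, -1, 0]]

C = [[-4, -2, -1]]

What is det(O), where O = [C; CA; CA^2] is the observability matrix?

CA = [[-2, 3, -18]]
CA^2 = [[81, 23, 3]]
Observability matrix O = [C; CA; CA^2] = [[-4, -2, -1], [-2, 3, -18], [81, 23, 3]]
Expanding along the first row, det(O) = (-4)·(3·3 - (-18)·23) - (-2)·((-2)·3 - (-18)·81) + (-1)·((-2)·23 - 3·81) = (-4)·423 - (-2)·1452 + (-1)·(-289) = 1501
Since det(O) ≠ 0, rank(O) = 3 and the system is completely observable.

1501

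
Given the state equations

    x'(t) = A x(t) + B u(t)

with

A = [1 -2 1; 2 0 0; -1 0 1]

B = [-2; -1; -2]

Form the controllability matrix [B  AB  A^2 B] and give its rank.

3

AB = [[-2], [-4], [0]]
A^2B = [[6], [-4], [2]]
Controllability matrix C = [B  AB  A^2B] = [[-2, -2, 6], [-1, -4, -4], [-2, 0, 2]]
det(C) = (-2)·((-4)·2 - (-4)·0) - (-2)·((-1)·2 - (-4)·(-2)) + 6·((-1)·0 - (-4)·(-2)) = (-2)·(-8) - (-2)·(-10) + 6·(-8) = -52 ≠ 0, so rank(C) = 3.
rank(C) = 3 = n, so the pair (A, B) is completely controllable.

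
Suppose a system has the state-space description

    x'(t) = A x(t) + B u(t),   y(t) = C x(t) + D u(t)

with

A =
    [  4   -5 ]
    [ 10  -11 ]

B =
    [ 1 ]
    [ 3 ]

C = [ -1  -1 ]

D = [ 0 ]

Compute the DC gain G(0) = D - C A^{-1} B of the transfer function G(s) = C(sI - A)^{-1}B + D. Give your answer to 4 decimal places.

G(0) = C(-A)^{-1}B + D = -C A^{-1} B + D.
det A = 6, so A^{-1} = (1/6)·adj(A) = [[-11/6, 5/6], [-5/3, 2/3]]
A^{-1} B = [2/3, 1/3]^T
C A^{-1} B = -1
G(0) = D - C A^{-1} B = 0 - (-1) = 1

1.0000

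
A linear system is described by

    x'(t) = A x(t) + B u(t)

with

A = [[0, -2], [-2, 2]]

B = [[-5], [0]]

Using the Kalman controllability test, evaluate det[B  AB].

AB = [[0], [10]]
Controllability matrix C = [B  AB] = [[-5, 0], [0, 10]]
det(C) = (-5)·10 - 0·0 = -50 - 0 = -50
Since det(C) ≠ 0, rank(C) = 2 and the system is completely controllable.

-50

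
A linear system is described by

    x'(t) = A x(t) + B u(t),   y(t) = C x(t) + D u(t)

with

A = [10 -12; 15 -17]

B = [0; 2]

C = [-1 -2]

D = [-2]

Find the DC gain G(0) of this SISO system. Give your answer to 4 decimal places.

4.4000

G(0) = C(-A)^{-1}B + D = -C A^{-1} B + D.
det A = 10, so A^{-1} = (1/10)·adj(A) = [[-17/10, 6/5], [-3/2, 1]]
A^{-1} B = [12/5, 2]^T
C A^{-1} B = -32/5
G(0) = D - C A^{-1} B = -2 - (-32/5) = 22/5 ≈ 4.4000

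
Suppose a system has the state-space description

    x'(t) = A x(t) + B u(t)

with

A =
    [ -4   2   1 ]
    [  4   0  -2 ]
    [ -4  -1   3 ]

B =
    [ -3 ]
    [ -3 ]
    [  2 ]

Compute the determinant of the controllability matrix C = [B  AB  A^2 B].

AB = [[8], [-16], [21]]
A^2B = [[-43], [-10], [47]]
Controllability matrix C = [B  AB  A^2B] = [[-3, 8, -43], [-3, -16, -10], [2, 21, 47]]
Expanding along the first row, det(C) = (-3)·((-16)·47 - (-10)·21) - 8·((-3)·47 - (-10)·2) + (-43)·((-3)·21 - (-16)·2) = (-3)·(-542) - 8·(-121) + (-43)·(-31) = 3927
Since det(C) ≠ 0, rank(C) = 3 and the system is completely controllable.

3927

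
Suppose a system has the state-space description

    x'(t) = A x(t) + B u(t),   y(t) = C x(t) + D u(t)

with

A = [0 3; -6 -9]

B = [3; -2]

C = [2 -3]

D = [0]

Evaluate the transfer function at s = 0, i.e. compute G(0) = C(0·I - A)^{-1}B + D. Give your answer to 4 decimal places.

5.3333

G(0) = C(-A)^{-1}B + D = -C A^{-1} B + D.
det A = 18, so A^{-1} = (1/18)·adj(A) = [[-1/2, -1/6], [1/3, 0]]
A^{-1} B = [-7/6, 1]^T
C A^{-1} B = -16/3
G(0) = D - C A^{-1} B = 0 - (-16/3) = 16/3 ≈ 5.3333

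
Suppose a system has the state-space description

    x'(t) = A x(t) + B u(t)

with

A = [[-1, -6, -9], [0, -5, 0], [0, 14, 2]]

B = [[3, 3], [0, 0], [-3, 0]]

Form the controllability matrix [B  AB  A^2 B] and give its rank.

AB = [[24, -3], [0, 0], [-6, 0]]
A^2B = [[30, 3], [0, 0], [-12, 0]]
Controllability matrix C = [B  AB  A^2B] = [[3, 3, 24, -3, 30, 3], [0, 0, 0, 0, 0, 0], [-3, 0, -6, 0, -12, 0]]
Row 2 of C is identically zero, so rank(C) ≤ 2.
The 2×2 minor from rows 1, 3, columns 1, 2 is 3·0 - 3·(-3) = 0 - (-9) = 9 ≠ 0, so rank(C) = 2.
rank(C) = 2 < n = 3, so the pair (A, B) is not completely controllable.

2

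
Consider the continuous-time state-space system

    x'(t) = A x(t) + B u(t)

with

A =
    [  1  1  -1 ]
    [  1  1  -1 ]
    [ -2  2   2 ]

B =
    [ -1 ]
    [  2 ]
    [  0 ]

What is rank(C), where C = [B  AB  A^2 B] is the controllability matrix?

3

AB = [[1], [1], [6]]
A^2B = [[-4], [-4], [12]]
Controllability matrix C = [B  AB  A^2B] = [[-1, 1, -4], [2, 1, -4], [0, 6, 12]]
det(C) = (-1)·(1·12 - (-4)·6) - 1·(2·12 - (-4)·0) + (-4)·(2·6 - 1·0) = (-1)·36 - 1·24 + (-4)·12 = -108 ≠ 0, so rank(C) = 3.
rank(C) = 3 = n, so the pair (A, B) is completely controllable.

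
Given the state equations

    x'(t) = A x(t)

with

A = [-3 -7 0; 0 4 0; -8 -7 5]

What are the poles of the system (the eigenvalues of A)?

det(sI - A) = s^3 - (tr A)s^2 + (M11 + M22 + M33)s - det A, where Mii is the 2×2 principal minor of A obtained by deleting row i and column i.
tr A = (-3) + 4 + 5 = 6; M11 = 4·5 - 0·(-7) = 20 - 0 = 20; M22 = (-3)·5 - 0·(-8) = -15 - 0 = -15; M33 = (-3)·4 - (-7)·0 = -12 - 0 = -12; sum of minors = -7.
det A = (-3)·(4·5 - 0·(-7)) - (-7)·(0·5 - 0·(-8)) + 0·(0·(-7) - 4·(-8)) = (-3)·20 - (-7)·0 + 0·32 = -60.
So p(s) = det(sI - A) = s^3 - 6s^2 - 7s + 60.
Rational-root test: any integer root divides 60. Testing small divisors, s = -3 works: p(-3) = -27 + (-54) + 21 + 60 = 0, so (s + 3) is a factor.
Dividing, p(s) = (s + 3)(s^2 - 9s + 20).
Factor s^2 - 9s + 20: two numbers with sum 9 and product 20 are 5 and 4, so s^2 - 9s + 20 = (s - 5)(s - 4).
Hence p(s) = (s - 5) (s - 4) (s + 3), with roots -3, 4, 5.
At least one eigenvalue has non-negative real part, so the system is not asymptotically stable.

-3, 4, 5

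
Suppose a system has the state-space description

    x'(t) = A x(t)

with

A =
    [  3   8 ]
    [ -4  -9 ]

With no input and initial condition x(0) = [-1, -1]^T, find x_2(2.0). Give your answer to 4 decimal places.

0.2705

det(sI - A) = s^2 - (tr A)s + det A, with tr A = 3 + (-9) = -6 and det A = 3·(-9) - 8·(-4) = -27 - (-32) = 5.
So p(s) = det(sI - A) = s^2 + 6s + 5.
Factor s^2 + 6s + 5: two numbers with sum -6 and product 5 are -1 and -5, so s^2 + 6s + 5 = (s + 1)(s + 5).
Hence p(s) = (s + 1) (s + 5), with roots -5, -1.
The eigenvalues -5, -1 are distinct and real, so A is diagonalisable and x(t) = e^{At} x(0) = V diag(e^{λ_i t}) V^{-1} x(0), where the columns of V are the eigenvectors.
λ = -5: A - (-5)I = [[8, 8], [-4, -4]]. Row 1 gives 8·v1 + 8·v2 = 0, so take v_1 = [-1, 1]^T.
λ = -1: A - (-1)I = [[4, 8], [-4, -8]]. Row 1 gives 4·v1 + 8·v2 = 0, so take v_2 = [-2, 1]^T.
V = [v_1 v_2] = [[-1, -2], [1, 1]] has det V = 1, so V^{-1} = adj(V)/det V = [[1, 2], [-1, -1]].
Modal coordinates z(0) = V^{-1} x(0): 1·(-1) + 2·(-1) = -3; (-1)·(-1) + (-1)·(-1) = 2; so z(0) = [-3, 2]^T.
x_2(t) = Σ_i (v_i)_2 · z_i(0) · e^{λ_i t} (row 2 of V times the modal terms).
x_2(2.0) = 1·(-3)·e^{-5·2.0} + 1·2·e^{-1·2.0} = (-3)·0.000045 + 2·0.135335 = 0.2705.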